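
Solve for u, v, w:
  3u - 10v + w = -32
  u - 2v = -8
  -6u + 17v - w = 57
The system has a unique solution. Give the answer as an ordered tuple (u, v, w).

(-6, 1, -4)

Form the augmented matrix and row-reduce:
  [  3  -10   1  |  -32 ]
  [  1   -2   0  |   -8 ]
  [ -6   17  -1  |   57 ]
Multiply R1 by 1/3.
  [  1  -10/3  1/3  |  -32/3 ]
  [  1     -2    0  |     -8 ]
  [ -6     17   -1  |     57 ]
Subtract R1 from R2.
  [  1  -10/3   1/3  |  -32/3 ]
  [  0    4/3  -1/3  |    8/3 ]
  [ -6     17    -1  |     57 ]
Add 6 times R1 to R3.
  [ 1  -10/3   1/3  |  -32/3 ]
  [ 0    4/3  -1/3  |    8/3 ]
  [ 0     -3     1  |     -7 ]
Multiply R2 by 3/4.
  [ 1  -10/3   1/3  |  -32/3 ]
  [ 0      1  -1/4  |      2 ]
  [ 0     -3     1  |     -7 ]
Add 3 times R2 to R3.
  [ 1  -10/3   1/3  |  -32/3 ]
  [ 0      1  -1/4  |      2 ]
  [ 0      0   1/4  |     -1 ]
Multiply R3 by 4.
  [ 1  -10/3   1/3  |  -32/3 ]
  [ 0      1  -1/4  |      2 ]
  [ 0      0     1  |     -4 ]
Add 1/4 times R3 to R2.
  [ 1  -10/3  1/3  |  -32/3 ]
  [ 0      1    0  |      1 ]
  [ 0      0    1  |     -4 ]
Subtract 1/3 times R3 from R1.
  [ 1  -10/3  0  |  -28/3 ]
  [ 0      1  0  |      1 ]
  [ 0      0  1  |     -4 ]
Add 10/3 times R2 to R1.
  [ 1  0  0  |  -6 ]
  [ 0  1  0  |   1 ]
  [ 0  0  1  |  -4 ]
Reading off the last column: u = -6, v = 1, w = -4.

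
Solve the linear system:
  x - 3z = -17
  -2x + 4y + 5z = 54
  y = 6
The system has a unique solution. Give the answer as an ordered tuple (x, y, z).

Form the augmented matrix and row-reduce:
  [  1  0  -3  |  -17 ]
  [ -2  4   5  |   54 ]
  [  0  1   0  |    6 ]
R2 := R2 + 2·R1
R2 := 1/4·R2
R3 := R3 − R2
R3 := 4·R3
R2 := R2 + 1/4·R3
R1 := R1 + 3·R3
Reading off the last column: x = -5, y = 6, z = 4.

(-5, 6, 4)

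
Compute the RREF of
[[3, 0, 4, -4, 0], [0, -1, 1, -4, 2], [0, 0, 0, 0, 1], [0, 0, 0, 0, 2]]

R1 := 1/3·R1
  [ 1   0  4/3  -4/3  0 ]
  [ 0  -1    1    -4  2 ]
  [ 0   0    0     0  1 ]
  [ 0   0    0     0  2 ]
R2 := -1·R2
  [ 1  0  4/3  -4/3   0 ]
  [ 0  1   -1     4  -2 ]
  [ 0  0    0     0   1 ]
  [ 0  0    0     0   2 ]
R4 := R4 − 2·R3
  [ 1  0  4/3  -4/3   0 ]
  [ 0  1   -1     4  -2 ]
  [ 0  0    0     0   1 ]
  [ 0  0    0     0   0 ]
R2 := R2 + 2·R3
  [ 1  0  4/3  -4/3  0 ]
  [ 0  1   -1     4  0 ]
  [ 0  0    0     0  1 ]
  [ 0  0    0     0  0 ]

[[1, 0, 4/3, -4/3, 0], [0, 1, -1, 4, 0], [0, 0, 0, 0, 1], [0, 0, 0, 0, 0]]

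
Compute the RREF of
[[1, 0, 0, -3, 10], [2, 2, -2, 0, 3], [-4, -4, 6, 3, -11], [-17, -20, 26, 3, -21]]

[[1, 0, 0, 0, 4], [0, 1, 0, 0, -2], [0, 0, 1, 0, 1/2], [0, 0, 0, 1, -2]]

R2 → R2 − 2·R1
  [   1    0   0  -3   10 ]
  [   0    2  -2   6  -17 ]
  [  -4   -4   6   3  -11 ]
  [ -17  -20  26   3  -21 ]
R3 → R3 + 4·R1
  [   1    0   0  -3   10 ]
  [   0    2  -2   6  -17 ]
  [   0   -4   6  -9   29 ]
  [ -17  -20  26   3  -21 ]
R4 → R4 + 17·R1
  [ 1    0   0   -3   10 ]
  [ 0    2  -2    6  -17 ]
  [ 0   -4   6   -9   29 ]
  [ 0  -20  26  -48  149 ]
R2 → 1/2·R2
  [ 1    0   0   -3     10 ]
  [ 0    1  -1    3  -17/2 ]
  [ 0   -4   6   -9     29 ]
  [ 0  -20  26  -48    149 ]
R3 → R3 + 4·R2
  [ 1    0   0   -3     10 ]
  [ 0    1  -1    3  -17/2 ]
  [ 0    0   2    3     -5 ]
  [ 0  -20  26  -48    149 ]
R4 → R4 + 20·R2
  [ 1  0   0  -3     10 ]
  [ 0  1  -1   3  -17/2 ]
  [ 0  0   2   3     -5 ]
  [ 0  0   6  12    -21 ]
R3 → 1/2·R3
  [ 1  0   0   -3     10 ]
  [ 0  1  -1    3  -17/2 ]
  [ 0  0   1  3/2   -5/2 ]
  [ 0  0   6   12    -21 ]
R4 → R4 − 6·R3
  [ 1  0   0   -3     10 ]
  [ 0  1  -1    3  -17/2 ]
  [ 0  0   1  3/2   -5/2 ]
  [ 0  0   0    3     -6 ]
R4 → 1/3·R4
  [ 1  0   0   -3     10 ]
  [ 0  1  -1    3  -17/2 ]
  [ 0  0   1  3/2   -5/2 ]
  [ 0  0   0    1     -2 ]
R3 → R3 − 3/2·R4
  [ 1  0   0  -3     10 ]
  [ 0  1  -1   3  -17/2 ]
  [ 0  0   1   0    1/2 ]
  [ 0  0   0   1     -2 ]
R2 → R2 − 3·R4
  [ 1  0   0  -3    10 ]
  [ 0  1  -1   0  -5/2 ]
  [ 0  0   1   0   1/2 ]
  [ 0  0   0   1    -2 ]
R1 → R1 + 3·R4
  [ 1  0   0  0     4 ]
  [ 0  1  -1  0  -5/2 ]
  [ 0  0   1  0   1/2 ]
  [ 0  0   0  1    -2 ]
R2 → R2 + R3
  [ 1  0  0  0    4 ]
  [ 0  1  0  0   -2 ]
  [ 0  0  1  0  1/2 ]
  [ 0  0  0  1   -2 ]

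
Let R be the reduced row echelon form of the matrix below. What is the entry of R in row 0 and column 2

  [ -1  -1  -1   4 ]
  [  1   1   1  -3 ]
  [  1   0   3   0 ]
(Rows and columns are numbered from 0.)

3

ρ1 := -1·ρ1
  [ 1  1  1  -4 ]
  [ 1  1  1  -3 ]
  [ 1  0  3   0 ]
ρ2 := ρ2 − ρ1
  [ 1  1  1  -4 ]
  [ 0  0  0   1 ]
  [ 1  0  3   0 ]
ρ3 := ρ3 − ρ1
  [ 1   1  1  -4 ]
  [ 0   0  0   1 ]
  [ 0  -1  2   4 ]
ρ2 ↔ ρ3
  [ 1   1  1  -4 ]
  [ 0  -1  2   4 ]
  [ 0   0  0   1 ]
ρ2 := -1·ρ2
  [ 1  1   1  -4 ]
  [ 0  1  -2  -4 ]
  [ 0  0   0   1 ]
ρ2 := ρ2 + 4·ρ3
  [ 1  1   1  -4 ]
  [ 0  1  -2   0 ]
  [ 0  0   0   1 ]
ρ1 := ρ1 + 4·ρ3
  [ 1  1   1  0 ]
  [ 0  1  -2  0 ]
  [ 0  0   0  1 ]
ρ1 := ρ1 − ρ2
  [ 1  0   3  0 ]
  [ 0  1  -2  0 ]
  [ 0  0   0  1 ]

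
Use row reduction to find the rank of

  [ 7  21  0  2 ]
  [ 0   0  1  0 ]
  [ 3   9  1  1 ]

ρ1 := 1/7·ρ1
ρ3 := ρ3 − 3·ρ1
ρ3 := ρ3 − ρ2
ρ3 := 7·ρ3
ρ1 := ρ1 − 2/7·ρ3
The reduced form has 3 nonzero rows.

rank = 3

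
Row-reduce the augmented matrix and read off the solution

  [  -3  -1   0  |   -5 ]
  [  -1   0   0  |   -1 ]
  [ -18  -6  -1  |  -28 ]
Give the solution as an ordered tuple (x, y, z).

Multiply r1 by -1/3.
  [   1  1/3   0  |  5/3 ]
  [  -1    0   0  |   -1 ]
  [ -18   -6  -1  |  -28 ]
Add r1 to r2.
  [   1  1/3   0  |  5/3 ]
  [   0  1/3   0  |  2/3 ]
  [ -18   -6  -1  |  -28 ]
Add 18 times r1 to r3.
  [ 1  1/3   0  |  5/3 ]
  [ 0  1/3   0  |  2/3 ]
  [ 0    0  -1  |    2 ]
Multiply r2 by 3.
  [ 1  1/3   0  |  5/3 ]
  [ 0    1   0  |    2 ]
  [ 0    0  -1  |    2 ]
Multiply r3 by -1.
  [ 1  1/3  0  |  5/3 ]
  [ 0    1  0  |    2 ]
  [ 0    0  1  |   -2 ]
Subtract 1/3 times r2 from r1.
  [ 1  0  0  |   1 ]
  [ 0  1  0  |   2 ]
  [ 0  0  1  |  -2 ]
Reading off the last column: x = 1, y = 2, z = -2.

(1, 2, -2)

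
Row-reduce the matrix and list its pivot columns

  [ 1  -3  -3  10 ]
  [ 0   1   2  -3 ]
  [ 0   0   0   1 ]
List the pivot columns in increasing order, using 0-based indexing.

R2 -> R2 + 3·R3
  [ 1  -3  -3  10 ]
  [ 0   1   2   0 ]
  [ 0   0   0   1 ]
R1 -> R1 − 10·R3
  [ 1  -3  -3  0 ]
  [ 0   1   2  0 ]
  [ 0   0   0  1 ]
R1 -> R1 + 3·R2
  [ 1  0  3  0 ]
  [ 0  1  2  0 ]
  [ 0  0  0  1 ]
Pivot columns are the columns containing a leading 1.

0, 1, 3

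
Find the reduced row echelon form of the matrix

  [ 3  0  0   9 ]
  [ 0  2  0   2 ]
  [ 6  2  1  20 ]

R1 ← 1/3·R1
  [ 1  0  0   3 ]
  [ 0  2  0   2 ]
  [ 6  2  1  20 ]
R3 ← R3 − 6·R1
  [ 1  0  0  3 ]
  [ 0  2  0  2 ]
  [ 0  2  1  2 ]
R2 ← 1/2·R2
  [ 1  0  0  3 ]
  [ 0  1  0  1 ]
  [ 0  2  1  2 ]
R3 ← R3 − 2·R2
  [ 1  0  0  3 ]
  [ 0  1  0  1 ]
  [ 0  0  1  0 ]

[[1, 0, 0, 3], [0, 1, 0, 1], [0, 0, 1, 0]]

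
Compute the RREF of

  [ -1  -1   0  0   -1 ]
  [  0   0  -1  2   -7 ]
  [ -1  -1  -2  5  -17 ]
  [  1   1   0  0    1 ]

[[1, 1, 0, 0, 1], [0, 0, 1, 0, 3], [0, 0, 0, 1, -2], [0, 0, 0, 0, 0]]

R1 → -1·R1
  [  1   1   0  0    1 ]
  [  0   0  -1  2   -7 ]
  [ -1  -1  -2  5  -17 ]
  [  1   1   0  0    1 ]
R3 → R3 + R1
  [ 1  1   0  0    1 ]
  [ 0  0  -1  2   -7 ]
  [ 0  0  -2  5  -16 ]
  [ 1  1   0  0    1 ]
R4 → R4 − R1
  [ 1  1   0  0    1 ]
  [ 0  0  -1  2   -7 ]
  [ 0  0  -2  5  -16 ]
  [ 0  0   0  0    0 ]
R2 → -1·R2
  [ 1  1   0   0    1 ]
  [ 0  0   1  -2    7 ]
  [ 0  0  -2   5  -16 ]
  [ 0  0   0   0    0 ]
R3 → R3 + 2·R2
  [ 1  1  0   0   1 ]
  [ 0  0  1  -2   7 ]
  [ 0  0  0   1  -2 ]
  [ 0  0  0   0   0 ]
R2 → R2 + 2·R3
  [ 1  1  0  0   1 ]
  [ 0  0  1  0   3 ]
  [ 0  0  0  1  -2 ]
  [ 0  0  0  0   0 ]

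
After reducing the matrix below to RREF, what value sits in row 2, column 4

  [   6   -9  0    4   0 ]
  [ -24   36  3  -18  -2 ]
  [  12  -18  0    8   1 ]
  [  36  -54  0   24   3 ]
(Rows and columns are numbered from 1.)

R1 -> 1/6·R1
  [   1  -3/2  0  2/3   0 ]
  [ -24    36  3  -18  -2 ]
  [  12   -18  0    8   1 ]
  [  36   -54  0   24   3 ]
R2 -> R2 + 24·R1
  [  1  -3/2  0  2/3   0 ]
  [  0     0  3   -2  -2 ]
  [ 12   -18  0    8   1 ]
  [ 36   -54  0   24   3 ]
R3 -> R3 − 12·R1
  [  1  -3/2  0  2/3   0 ]
  [  0     0  3   -2  -2 ]
  [  0     0  0    0   1 ]
  [ 36   -54  0   24   3 ]
R4 -> R4 − 36·R1
  [ 1  -3/2  0  2/3   0 ]
  [ 0     0  3   -2  -2 ]
  [ 0     0  0    0   1 ]
  [ 0     0  0    0   3 ]
R2 -> 1/3·R2
  [ 1  -3/2  0   2/3     0 ]
  [ 0     0  1  -2/3  -2/3 ]
  [ 0     0  0     0     1 ]
  [ 0     0  0     0     3 ]
R4 -> R4 − 3·R3
  [ 1  -3/2  0   2/3     0 ]
  [ 0     0  1  -2/3  -2/3 ]
  [ 0     0  0     0     1 ]
  [ 0     0  0     0     0 ]
R2 -> R2 + 2/3·R3
  [ 1  -3/2  0   2/3  0 ]
  [ 0     0  1  -2/3  0 ]
  [ 0     0  0     0  1 ]
  [ 0     0  0     0  0 ]

-2/3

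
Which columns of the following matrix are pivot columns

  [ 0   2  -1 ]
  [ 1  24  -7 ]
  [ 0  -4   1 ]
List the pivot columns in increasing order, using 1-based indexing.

1, 2, 3

Swap R1 and R2.
  [ 1  24  -7 ]
  [ 0   2  -1 ]
  [ 0  -4   1 ]
Multiply R2 by 1/2.
  [ 1  24    -7 ]
  [ 0   1  -1/2 ]
  [ 0  -4     1 ]
Add 4 times R2 to R3.
  [ 1  24    -7 ]
  [ 0   1  -1/2 ]
  [ 0   0    -1 ]
Multiply R3 by -1.
  [ 1  24    -7 ]
  [ 0   1  -1/2 ]
  [ 0   0     1 ]
Add 1/2 times R3 to R2.
  [ 1  24  -7 ]
  [ 0   1   0 ]
  [ 0   0   1 ]
Add 7 times R3 to R1.
  [ 1  24  0 ]
  [ 0   1  0 ]
  [ 0   0  1 ]
Subtract 24 times R2 from R1.
  [ 1  0  0 ]
  [ 0  1  0 ]
  [ 0  0  1 ]
Pivot columns are the columns containing a leading 1.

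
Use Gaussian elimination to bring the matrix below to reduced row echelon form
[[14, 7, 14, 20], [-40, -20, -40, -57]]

[[1, 1/2, 1, 0], [0, 0, 0, 1]]

R1 → 1/14·R1
  [   1  1/2    1  10/7 ]
  [ -40  -20  -40   -57 ]
R2 → R2 + 40·R1
  [ 1  1/2  1  10/7 ]
  [ 0    0  0   1/7 ]
R2 → 7·R2
  [ 1  1/2  1  10/7 ]
  [ 0    0  0     1 ]
R1 → R1 − 10/7·R2
  [ 1  1/2  1  0 ]
  [ 0    0  0  1 ]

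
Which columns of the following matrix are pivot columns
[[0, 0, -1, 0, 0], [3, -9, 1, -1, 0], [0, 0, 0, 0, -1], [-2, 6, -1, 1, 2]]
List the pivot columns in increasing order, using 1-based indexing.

ρ1 <=> ρ2
  [  3  -9   1  -1   0 ]
  [  0   0  -1   0   0 ]
  [  0   0   0   0  -1 ]
  [ -2   6  -1   1   2 ]
ρ1 := 1/3·ρ1
  [  1  -3  1/3  -1/3   0 ]
  [  0   0   -1     0   0 ]
  [  0   0    0     0  -1 ]
  [ -2   6   -1     1   2 ]
ρ4 := ρ4 + 2·ρ1
  [ 1  -3   1/3  -1/3   0 ]
  [ 0   0    -1     0   0 ]
  [ 0   0     0     0  -1 ]
  [ 0   0  -1/3   1/3   2 ]
ρ2 := -1·ρ2
  [ 1  -3   1/3  -1/3   0 ]
  [ 0   0     1     0   0 ]
  [ 0   0     0     0  -1 ]
  [ 0   0  -1/3   1/3   2 ]
ρ4 := ρ4 + 1/3·ρ2
  [ 1  -3  1/3  -1/3   0 ]
  [ 0   0    1     0   0 ]
  [ 0   0    0     0  -1 ]
  [ 0   0    0   1/3   2 ]
ρ3 <=> ρ4
  [ 1  -3  1/3  -1/3   0 ]
  [ 0   0    1     0   0 ]
  [ 0   0    0   1/3   2 ]
  [ 0   0    0     0  -1 ]
ρ3 := 3·ρ3
  [ 1  -3  1/3  -1/3   0 ]
  [ 0   0    1     0   0 ]
  [ 0   0    0     1   6 ]
  [ 0   0    0     0  -1 ]
ρ4 := -1·ρ4
  [ 1  -3  1/3  -1/3  0 ]
  [ 0   0    1     0  0 ]
  [ 0   0    0     1  6 ]
  [ 0   0    0     0  1 ]
ρ3 := ρ3 − 6·ρ4
  [ 1  -3  1/3  -1/3  0 ]
  [ 0   0    1     0  0 ]
  [ 0   0    0     1  0 ]
  [ 0   0    0     0  1 ]
ρ1 := ρ1 + 1/3·ρ3
  [ 1  -3  1/3  0  0 ]
  [ 0   0    1  0  0 ]
  [ 0   0    0  1  0 ]
  [ 0   0    0  0  1 ]
ρ1 := ρ1 − 1/3·ρ2
  [ 1  -3  0  0  0 ]
  [ 0   0  1  0  0 ]
  [ 0   0  0  1  0 ]
  [ 0   0  0  0  1 ]
Pivot columns are the columns containing a leading 1.

1, 3, 4, 5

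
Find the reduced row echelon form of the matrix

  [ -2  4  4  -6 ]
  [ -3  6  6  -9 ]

ρ1 ← -1/2·ρ1
ρ2 ← ρ2 + 3·ρ1

[[1, -2, -2, 3], [0, 0, 0, 0]]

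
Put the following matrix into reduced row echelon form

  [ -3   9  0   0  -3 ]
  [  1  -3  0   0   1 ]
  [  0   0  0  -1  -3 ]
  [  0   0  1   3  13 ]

ρ1 := -1/3·ρ1
  [ 1  -3  0   0   1 ]
  [ 1  -3  0   0   1 ]
  [ 0   0  0  -1  -3 ]
  [ 0   0  1   3  13 ]
ρ2 := ρ2 − ρ1
  [ 1  -3  0   0   1 ]
  [ 0   0  0   0   0 ]
  [ 0   0  0  -1  -3 ]
  [ 0   0  1   3  13 ]
ρ2 <=> ρ4
  [ 1  -3  0   0   1 ]
  [ 0   0  1   3  13 ]
  [ 0   0  0  -1  -3 ]
  [ 0   0  0   0   0 ]
ρ3 := -1·ρ3
  [ 1  -3  0  0   1 ]
  [ 0   0  1  3  13 ]
  [ 0   0  0  1   3 ]
  [ 0   0  0  0   0 ]
ρ2 := ρ2 − 3·ρ3
  [ 1  -3  0  0  1 ]
  [ 0   0  1  0  4 ]
  [ 0   0  0  1  3 ]
  [ 0   0  0  0  0 ]

[[1, -3, 0, 0, 1], [0, 0, 1, 0, 4], [0, 0, 0, 1, 3], [0, 0, 0, 0, 0]]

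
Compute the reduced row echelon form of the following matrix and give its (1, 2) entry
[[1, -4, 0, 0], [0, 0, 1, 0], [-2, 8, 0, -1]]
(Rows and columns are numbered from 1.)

-4

ρ3 ← ρ3 + 2·ρ1
  [ 1  -4  0   0 ]
  [ 0   0  1   0 ]
  [ 0   0  0  -1 ]
ρ3 ← -1·ρ3
  [ 1  -4  0  0 ]
  [ 0   0  1  0 ]
  [ 0   0  0  1 ]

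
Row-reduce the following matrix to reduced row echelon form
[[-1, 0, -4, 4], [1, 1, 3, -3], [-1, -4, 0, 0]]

[[1, 0, 4, -4], [0, 1, -1, 1], [0, 0, 0, 0]]

Multiply R1 by -1.
  [  1   0  4  -4 ]
  [  1   1  3  -3 ]
  [ -1  -4  0   0 ]
Subtract R1 from R2.
  [  1   0   4  -4 ]
  [  0   1  -1   1 ]
  [ -1  -4   0   0 ]
Add R1 to R3.
  [ 1   0   4  -4 ]
  [ 0   1  -1   1 ]
  [ 0  -4   4  -4 ]
Add 4 times R2 to R3.
  [ 1  0   4  -4 ]
  [ 0  1  -1   1 ]
  [ 0  0   0   0 ]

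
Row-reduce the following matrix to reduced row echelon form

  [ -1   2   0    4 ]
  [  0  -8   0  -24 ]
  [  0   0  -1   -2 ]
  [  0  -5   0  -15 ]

[[1, 0, 0, 2], [0, 1, 0, 3], [0, 0, 1, 2], [0, 0, 0, 0]]

Multiply R1 by -1.
  [ 1  -2   0   -4 ]
  [ 0  -8   0  -24 ]
  [ 0   0  -1   -2 ]
  [ 0  -5   0  -15 ]
Multiply R2 by -1/8.
  [ 1  -2   0   -4 ]
  [ 0   1   0    3 ]
  [ 0   0  -1   -2 ]
  [ 0  -5   0  -15 ]
Add 5 times R2 to R4.
  [ 1  -2   0  -4 ]
  [ 0   1   0   3 ]
  [ 0   0  -1  -2 ]
  [ 0   0   0   0 ]
Multiply R3 by -1.
  [ 1  -2  0  -4 ]
  [ 0   1  0   3 ]
  [ 0   0  1   2 ]
  [ 0   0  0   0 ]
Add 2 times R2 to R1.
  [ 1  0  0  2 ]
  [ 0  1  0  3 ]
  [ 0  0  1  2 ]
  [ 0  0  0  0 ]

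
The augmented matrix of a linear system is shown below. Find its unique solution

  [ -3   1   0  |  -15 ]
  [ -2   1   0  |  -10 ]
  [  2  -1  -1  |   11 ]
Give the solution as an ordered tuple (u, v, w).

(5, 0, -1)

r1 ← -1/3·r1
  [  1  -1/3   0  |    5 ]
  [ -2     1   0  |  -10 ]
  [  2    -1  -1  |   11 ]
r2 ← r2 + 2·r1
  [ 1  -1/3   0  |   5 ]
  [ 0   1/3   0  |   0 ]
  [ 2    -1  -1  |  11 ]
r3 ← r3 − 2·r1
  [ 1  -1/3   0  |  5 ]
  [ 0   1/3   0  |  0 ]
  [ 0  -1/3  -1  |  1 ]
r2 ← 3·r2
  [ 1  -1/3   0  |  5 ]
  [ 0     1   0  |  0 ]
  [ 0  -1/3  -1  |  1 ]
r3 ← r3 + 1/3·r2
  [ 1  -1/3   0  |  5 ]
  [ 0     1   0  |  0 ]
  [ 0     0  -1  |  1 ]
r3 ← -1·r3
  [ 1  -1/3  0  |   5 ]
  [ 0     1  0  |   0 ]
  [ 0     0  1  |  -1 ]
r1 ← r1 + 1/3·r2
  [ 1  0  0  |   5 ]
  [ 0  1  0  |   0 ]
  [ 0  0  1  |  -1 ]
Reading off the last column: u = 5, v = 0, w = -1.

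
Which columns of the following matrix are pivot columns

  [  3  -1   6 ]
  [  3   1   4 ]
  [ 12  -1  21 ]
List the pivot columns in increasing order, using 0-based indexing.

0, 1

r1 := 1/3·r1
  [  1  -1/3   2 ]
  [  3     1   4 ]
  [ 12    -1  21 ]
r2 := r2 − 3·r1
  [  1  -1/3   2 ]
  [  0     2  -2 ]
  [ 12    -1  21 ]
r3 := r3 − 12·r1
  [ 1  -1/3   2 ]
  [ 0     2  -2 ]
  [ 0     3  -3 ]
r2 := 1/2·r2
  [ 1  -1/3   2 ]
  [ 0     1  -1 ]
  [ 0     3  -3 ]
r3 := r3 − 3·r2
  [ 1  -1/3   2 ]
  [ 0     1  -1 ]
  [ 0     0   0 ]
r1 := r1 + 1/3·r2
  [ 1  0  5/3 ]
  [ 0  1   -1 ]
  [ 0  0    0 ]
Pivot columns are the columns containing a leading 1.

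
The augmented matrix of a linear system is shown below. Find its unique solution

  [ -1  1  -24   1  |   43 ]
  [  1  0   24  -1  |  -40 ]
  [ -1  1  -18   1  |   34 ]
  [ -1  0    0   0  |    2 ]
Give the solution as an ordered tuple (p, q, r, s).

(-2, 3, -3/2, 2)

R1 → -1·R1
  [  1  -1   24  -1  |  -43 ]
  [  1   0   24  -1  |  -40 ]
  [ -1   1  -18   1  |   34 ]
  [ -1   0    0   0  |    2 ]
R2 → R2 − R1
  [  1  -1   24  -1  |  -43 ]
  [  0   1    0   0  |    3 ]
  [ -1   1  -18   1  |   34 ]
  [ -1   0    0   0  |    2 ]
R3 → R3 + R1
  [  1  -1  24  -1  |  -43 ]
  [  0   1   0   0  |    3 ]
  [  0   0   6   0  |   -9 ]
  [ -1   0   0   0  |    2 ]
R4 → R4 + R1
  [ 1  -1  24  -1  |  -43 ]
  [ 0   1   0   0  |    3 ]
  [ 0   0   6   0  |   -9 ]
  [ 0  -1  24  -1  |  -41 ]
R4 → R4 + R2
  [ 1  -1  24  -1  |  -43 ]
  [ 0   1   0   0  |    3 ]
  [ 0   0   6   0  |   -9 ]
  [ 0   0  24  -1  |  -38 ]
R3 → 1/6·R3
  [ 1  -1  24  -1  |   -43 ]
  [ 0   1   0   0  |     3 ]
  [ 0   0   1   0  |  -3/2 ]
  [ 0   0  24  -1  |   -38 ]
R4 → R4 − 24·R3
  [ 1  -1  24  -1  |   -43 ]
  [ 0   1   0   0  |     3 ]
  [ 0   0   1   0  |  -3/2 ]
  [ 0   0   0  -1  |    -2 ]
R4 → -1·R4
  [ 1  -1  24  -1  |   -43 ]
  [ 0   1   0   0  |     3 ]
  [ 0   0   1   0  |  -3/2 ]
  [ 0   0   0   1  |     2 ]
R1 → R1 + R4
  [ 1  -1  24  0  |   -41 ]
  [ 0   1   0  0  |     3 ]
  [ 0   0   1  0  |  -3/2 ]
  [ 0   0   0  1  |     2 ]
R1 → R1 − 24·R3
  [ 1  -1  0  0  |    -5 ]
  [ 0   1  0  0  |     3 ]
  [ 0   0  1  0  |  -3/2 ]
  [ 0   0  0  1  |     2 ]
R1 → R1 + R2
  [ 1  0  0  0  |    -2 ]
  [ 0  1  0  0  |     3 ]
  [ 0  0  1  0  |  -3/2 ]
  [ 0  0  0  1  |     2 ]
Reading off the last column: p = -2, q = 3, r = -3/2, s = 2.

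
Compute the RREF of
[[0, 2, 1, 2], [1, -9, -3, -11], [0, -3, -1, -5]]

[[1, 0, 0, 4], [0, 1, 0, 3], [0, 0, 1, -4]]

ρ1 ↔ ρ2
  [ 1  -9  -3  -11 ]
  [ 0   2   1    2 ]
  [ 0  -3  -1   -5 ]
ρ2 → 1/2·ρ2
  [ 1  -9   -3  -11 ]
  [ 0   1  1/2    1 ]
  [ 0  -3   -1   -5 ]
ρ3 → ρ3 + 3·ρ2
  [ 1  -9   -3  -11 ]
  [ 0   1  1/2    1 ]
  [ 0   0  1/2   -2 ]
ρ3 → 2·ρ3
  [ 1  -9   -3  -11 ]
  [ 0   1  1/2    1 ]
  [ 0   0    1   -4 ]
ρ2 → ρ2 − 1/2·ρ3
  [ 1  -9  -3  -11 ]
  [ 0   1   0    3 ]
  [ 0   0   1   -4 ]
ρ1 → ρ1 + 3·ρ3
  [ 1  -9  0  -23 ]
  [ 0   1  0    3 ]
  [ 0   0  1   -4 ]
ρ1 → ρ1 + 9·ρ2
  [ 1  0  0   4 ]
  [ 0  1  0   3 ]
  [ 0  0  1  -4 ]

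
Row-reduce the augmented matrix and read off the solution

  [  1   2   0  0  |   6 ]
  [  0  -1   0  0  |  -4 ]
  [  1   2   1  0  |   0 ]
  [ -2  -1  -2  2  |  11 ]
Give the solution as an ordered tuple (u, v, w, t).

(-2, 4, -6, -1/2)

Subtract R1 from R3.
Add 2 times R1 to R4.
Multiply R2 by -1.
Subtract 3 times R2 from R4.
Add 2 times R3 to R4.
Multiply R4 by 1/2.
Subtract 2 times R2 from R1.
Reading off the last column: u = -2, v = 4, w = -6, t = -1/2.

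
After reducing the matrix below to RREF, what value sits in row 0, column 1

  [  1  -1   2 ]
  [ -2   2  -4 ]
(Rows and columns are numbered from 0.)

-1

ρ2 → ρ2 + 2·ρ1
  [ 1  -1  2 ]
  [ 0   0  0 ]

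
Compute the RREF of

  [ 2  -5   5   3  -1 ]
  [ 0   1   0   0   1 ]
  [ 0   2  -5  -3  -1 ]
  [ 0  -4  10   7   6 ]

R1 := 1/2·R1
  [ 1  -5/2  5/2  3/2  -1/2 ]
  [ 0     1    0    0     1 ]
  [ 0     2   -5   -3    -1 ]
  [ 0    -4   10    7     6 ]
R3 := R3 − 2·R2
  [ 1  -5/2  5/2  3/2  -1/2 ]
  [ 0     1    0    0     1 ]
  [ 0     0   -5   -3    -3 ]
  [ 0    -4   10    7     6 ]
R4 := R4 + 4·R2
  [ 1  -5/2  5/2  3/2  -1/2 ]
  [ 0     1    0    0     1 ]
  [ 0     0   -5   -3    -3 ]
  [ 0     0   10    7    10 ]
R3 := -1/5·R3
  [ 1  -5/2  5/2  3/2  -1/2 ]
  [ 0     1    0    0     1 ]
  [ 0     0    1  3/5   3/5 ]
  [ 0     0   10    7    10 ]
R4 := R4 − 10·R3
  [ 1  -5/2  5/2  3/2  -1/2 ]
  [ 0     1    0    0     1 ]
  [ 0     0    1  3/5   3/5 ]
  [ 0     0    0    1     4 ]
R3 := R3 − 3/5·R4
  [ 1  -5/2  5/2  3/2  -1/2 ]
  [ 0     1    0    0     1 ]
  [ 0     0    1    0  -9/5 ]
  [ 0     0    0    1     4 ]
R1 := R1 − 3/2·R4
  [ 1  -5/2  5/2  0  -13/2 ]
  [ 0     1    0  0      1 ]
  [ 0     0    1  0   -9/5 ]
  [ 0     0    0  1      4 ]
R1 := R1 − 5/2·R3
  [ 1  -5/2  0  0    -2 ]
  [ 0     1  0  0     1 ]
  [ 0     0  1  0  -9/5 ]
  [ 0     0  0  1     4 ]
R1 := R1 + 5/2·R2
  [ 1  0  0  0   1/2 ]
  [ 0  1  0  0     1 ]
  [ 0  0  1  0  -9/5 ]
  [ 0  0  0  1     4 ]

[[1, 0, 0, 0, 1/2], [0, 1, 0, 0, 1], [0, 0, 1, 0, -9/5], [0, 0, 0, 1, 4]]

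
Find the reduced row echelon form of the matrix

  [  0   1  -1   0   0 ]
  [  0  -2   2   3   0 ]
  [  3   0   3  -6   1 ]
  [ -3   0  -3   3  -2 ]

[[1, 0, 1, 0, 0], [0, 1, -1, 0, 0], [0, 0, 0, 1, 0], [0, 0, 0, 0, 1]]

ρ1 ↔ ρ3
  [  3   0   3  -6   1 ]
  [  0  -2   2   3   0 ]
  [  0   1  -1   0   0 ]
  [ -3   0  -3   3  -2 ]
ρ1 ← 1/3·ρ1
  [  1   0   1  -2  1/3 ]
  [  0  -2   2   3    0 ]
  [  0   1  -1   0    0 ]
  [ -3   0  -3   3   -2 ]
ρ4 ← ρ4 + 3·ρ1
  [ 1   0   1  -2  1/3 ]
  [ 0  -2   2   3    0 ]
  [ 0   1  -1   0    0 ]
  [ 0   0   0  -3   -1 ]
ρ2 ← -1/2·ρ2
  [ 1  0   1    -2  1/3 ]
  [ 0  1  -1  -3/2    0 ]
  [ 0  1  -1     0    0 ]
  [ 0  0   0    -3   -1 ]
ρ3 ← ρ3 − ρ2
  [ 1  0   1    -2  1/3 ]
  [ 0  1  -1  -3/2    0 ]
  [ 0  0   0   3/2    0 ]
  [ 0  0   0    -3   -1 ]
ρ3 ← 2/3·ρ3
  [ 1  0   1    -2  1/3 ]
  [ 0  1  -1  -3/2    0 ]
  [ 0  0   0     1    0 ]
  [ 0  0   0    -3   -1 ]
ρ4 ← ρ4 + 3·ρ3
  [ 1  0   1    -2  1/3 ]
  [ 0  1  -1  -3/2    0 ]
  [ 0  0   0     1    0 ]
  [ 0  0   0     0   -1 ]
ρ4 ← -1·ρ4
  [ 1  0   1    -2  1/3 ]
  [ 0  1  -1  -3/2    0 ]
  [ 0  0   0     1    0 ]
  [ 0  0   0     0    1 ]
ρ1 ← ρ1 − 1/3·ρ4
  [ 1  0   1    -2  0 ]
  [ 0  1  -1  -3/2  0 ]
  [ 0  0   0     1  0 ]
  [ 0  0   0     0  1 ]
ρ2 ← ρ2 + 3/2·ρ3
  [ 1  0   1  -2  0 ]
  [ 0  1  -1   0  0 ]
  [ 0  0   0   1  0 ]
  [ 0  0   0   0  1 ]
ρ1 ← ρ1 + 2·ρ3
  [ 1  0   1  0  0 ]
  [ 0  1  -1  0  0 ]
  [ 0  0   0  1  0 ]
  [ 0  0   0  0  1 ]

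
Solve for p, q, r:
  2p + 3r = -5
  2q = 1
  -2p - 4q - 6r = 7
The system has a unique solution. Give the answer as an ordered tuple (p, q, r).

Form the augmented matrix and row-reduce:
  [  2   0   3  |  -5 ]
  [  0   2   0  |   1 ]
  [ -2  -4  -6  |   7 ]
ρ1 → 1/2·ρ1
  [  1   0  3/2  |  -5/2 ]
  [  0   2    0  |     1 ]
  [ -2  -4   -6  |     7 ]
ρ3 → ρ3 + 2·ρ1
  [ 1   0  3/2  |  -5/2 ]
  [ 0   2    0  |     1 ]
  [ 0  -4   -3  |     2 ]
ρ2 → 1/2·ρ2
  [ 1   0  3/2  |  -5/2 ]
  [ 0   1    0  |   1/2 ]
  [ 0  -4   -3  |     2 ]
ρ3 → ρ3 + 4·ρ2
  [ 1  0  3/2  |  -5/2 ]
  [ 0  1    0  |   1/2 ]
  [ 0  0   -3  |     4 ]
ρ3 → -1/3·ρ3
  [ 1  0  3/2  |  -5/2 ]
  [ 0  1    0  |   1/2 ]
  [ 0  0    1  |  -4/3 ]
ρ1 → ρ1 − 3/2·ρ3
  [ 1  0  0  |  -1/2 ]
  [ 0  1  0  |   1/2 ]
  [ 0  0  1  |  -4/3 ]
Reading off the last column: p = -1/2, q = 1/2, r = -4/3.

(-1/2, 1/2, -4/3)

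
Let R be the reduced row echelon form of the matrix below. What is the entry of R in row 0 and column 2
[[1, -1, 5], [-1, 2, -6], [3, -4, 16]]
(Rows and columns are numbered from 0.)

4

ρ2 → ρ2 + ρ1
  [ 1  -1   5 ]
  [ 0   1  -1 ]
  [ 3  -4  16 ]
ρ3 → ρ3 − 3·ρ1
  [ 1  -1   5 ]
  [ 0   1  -1 ]
  [ 0  -1   1 ]
ρ3 → ρ3 + ρ2
  [ 1  -1   5 ]
  [ 0   1  -1 ]
  [ 0   0   0 ]
ρ1 → ρ1 + ρ2
  [ 1  0   4 ]
  [ 0  1  -1 ]
  [ 0  0   0 ]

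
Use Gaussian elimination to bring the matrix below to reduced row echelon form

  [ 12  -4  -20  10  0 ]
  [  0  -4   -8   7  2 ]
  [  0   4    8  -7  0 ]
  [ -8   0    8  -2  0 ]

[[1, 0, -1, 1/4, 0], [0, 1, 2, -7/4, 0], [0, 0, 0, 0, 1], [0, 0, 0, 0, 0]]

R1 := 1/12·R1
  [  1  -1/3  -5/3  5/6  0 ]
  [  0    -4    -8    7  2 ]
  [  0     4     8   -7  0 ]
  [ -8     0     8   -2  0 ]
R4 := R4 + 8·R1
  [ 1  -1/3   -5/3   5/6  0 ]
  [ 0    -4     -8     7  2 ]
  [ 0     4      8    -7  0 ]
  [ 0  -8/3  -16/3  14/3  0 ]
R2 := -1/4·R2
  [ 1  -1/3   -5/3   5/6     0 ]
  [ 0     1      2  -7/4  -1/2 ]
  [ 0     4      8    -7     0 ]
  [ 0  -8/3  -16/3  14/3     0 ]
R3 := R3 − 4·R2
  [ 1  -1/3   -5/3   5/6     0 ]
  [ 0     1      2  -7/4  -1/2 ]
  [ 0     0      0     0     2 ]
  [ 0  -8/3  -16/3  14/3     0 ]
R4 := R4 + 8/3·R2
  [ 1  -1/3  -5/3   5/6     0 ]
  [ 0     1     2  -7/4  -1/2 ]
  [ 0     0     0     0     2 ]
  [ 0     0     0     0  -4/3 ]
R3 := 1/2·R3
  [ 1  -1/3  -5/3   5/6     0 ]
  [ 0     1     2  -7/4  -1/2 ]
  [ 0     0     0     0     1 ]
  [ 0     0     0     0  -4/3 ]
R4 := R4 + 4/3·R3
  [ 1  -1/3  -5/3   5/6     0 ]
  [ 0     1     2  -7/4  -1/2 ]
  [ 0     0     0     0     1 ]
  [ 0     0     0     0     0 ]
R2 := R2 + 1/2·R3
  [ 1  -1/3  -5/3   5/6  0 ]
  [ 0     1     2  -7/4  0 ]
  [ 0     0     0     0  1 ]
  [ 0     0     0     0  0 ]
R1 := R1 + 1/3·R2
  [ 1  0  -1   1/4  0 ]
  [ 0  1   2  -7/4  0 ]
  [ 0  0   0     0  1 ]
  [ 0  0   0     0  0 ]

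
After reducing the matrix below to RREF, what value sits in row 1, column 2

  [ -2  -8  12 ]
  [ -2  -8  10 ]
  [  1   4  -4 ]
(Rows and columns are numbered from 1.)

4

R1 := -1/2·R1
  [  1   4  -6 ]
  [ -2  -8  10 ]
  [  1   4  -4 ]
R2 := R2 + 2·R1
  [ 1  4  -6 ]
  [ 0  0  -2 ]
  [ 1  4  -4 ]
R3 := R3 − R1
  [ 1  4  -6 ]
  [ 0  0  -2 ]
  [ 0  0   2 ]
R2 := -1/2·R2
  [ 1  4  -6 ]
  [ 0  0   1 ]
  [ 0  0   2 ]
R3 := R3 − 2·R2
  [ 1  4  -6 ]
  [ 0  0   1 ]
  [ 0  0   0 ]
R1 := R1 + 6·R2
  [ 1  4  0 ]
  [ 0  0  1 ]
  [ 0  0  0 ]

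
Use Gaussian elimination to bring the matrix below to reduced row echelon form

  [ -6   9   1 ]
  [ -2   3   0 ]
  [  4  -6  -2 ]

Multiply r1 by -1/6.
  [  1  -3/2  -1/6 ]
  [ -2     3     0 ]
  [  4    -6    -2 ]
Add 2 times r1 to r2.
  [ 1  -3/2  -1/6 ]
  [ 0     0  -1/3 ]
  [ 4    -6    -2 ]
Subtract 4 times r1 from r3.
  [ 1  -3/2  -1/6 ]
  [ 0     0  -1/3 ]
  [ 0     0  -4/3 ]
Multiply r2 by -3.
  [ 1  -3/2  -1/6 ]
  [ 0     0     1 ]
  [ 0     0  -4/3 ]
Add 4/3 times r2 to r3.
  [ 1  -3/2  -1/6 ]
  [ 0     0     1 ]
  [ 0     0     0 ]
Add 1/6 times r2 to r1.
  [ 1  -3/2  0 ]
  [ 0     0  1 ]
  [ 0     0  0 ]

[[1, -3/2, 0], [0, 0, 1], [0, 0, 0]]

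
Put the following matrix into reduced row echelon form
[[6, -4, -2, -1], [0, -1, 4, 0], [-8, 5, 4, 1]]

[[1, 0, -3, 0], [0, 1, -4, 0], [0, 0, 0, 1]]

ρ1 := 1/6·ρ1
  [  1  -2/3  -1/3  -1/6 ]
  [  0    -1     4     0 ]
  [ -8     5     4     1 ]
ρ3 := ρ3 + 8·ρ1
  [ 1  -2/3  -1/3  -1/6 ]
  [ 0    -1     4     0 ]
  [ 0  -1/3   4/3  -1/3 ]
ρ2 := -1·ρ2
  [ 1  -2/3  -1/3  -1/6 ]
  [ 0     1    -4     0 ]
  [ 0  -1/3   4/3  -1/3 ]
ρ3 := ρ3 + 1/3·ρ2
  [ 1  -2/3  -1/3  -1/6 ]
  [ 0     1    -4     0 ]
  [ 0     0     0  -1/3 ]
ρ3 := -3·ρ3
  [ 1  -2/3  -1/3  -1/6 ]
  [ 0     1    -4     0 ]
  [ 0     0     0     1 ]
ρ1 := ρ1 + 1/6·ρ3
  [ 1  -2/3  -1/3  0 ]
  [ 0     1    -4  0 ]
  [ 0     0     0  1 ]
ρ1 := ρ1 + 2/3·ρ2
  [ 1  0  -3  0 ]
  [ 0  1  -4  0 ]
  [ 0  0   0  1 ]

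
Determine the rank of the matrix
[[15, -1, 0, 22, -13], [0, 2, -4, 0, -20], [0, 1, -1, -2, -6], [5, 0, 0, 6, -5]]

R1 ← 1/15·R1
  [ 1  -1/15   0  22/15  -13/15 ]
  [ 0      2  -4      0     -20 ]
  [ 0      1  -1     -2      -6 ]
  [ 5      0   0      6      -5 ]
R4 ← R4 − 5·R1
  [ 1  -1/15   0  22/15  -13/15 ]
  [ 0      2  -4      0     -20 ]
  [ 0      1  -1     -2      -6 ]
  [ 0    1/3   0   -4/3    -2/3 ]
R2 ← 1/2·R2
  [ 1  -1/15   0  22/15  -13/15 ]
  [ 0      1  -2      0     -10 ]
  [ 0      1  -1     -2      -6 ]
  [ 0    1/3   0   -4/3    -2/3 ]
R3 ← R3 − R2
  [ 1  -1/15   0  22/15  -13/15 ]
  [ 0      1  -2      0     -10 ]
  [ 0      0   1     -2       4 ]
  [ 0    1/3   0   -4/3    -2/3 ]
R4 ← R4 − 1/3·R2
  [ 1  -1/15    0  22/15  -13/15 ]
  [ 0      1   -2      0     -10 ]
  [ 0      0    1     -2       4 ]
  [ 0      0  2/3   -4/3     8/3 ]
R4 ← R4 − 2/3·R3
  [ 1  -1/15   0  22/15  -13/15 ]
  [ 0      1  -2      0     -10 ]
  [ 0      0   1     -2       4 ]
  [ 0      0   0      0       0 ]
R2 ← R2 + 2·R3
  [ 1  -1/15  0  22/15  -13/15 ]
  [ 0      1  0     -4      -2 ]
  [ 0      0  1     -2       4 ]
  [ 0      0  0      0       0 ]
R1 ← R1 + 1/15·R2
  [ 1  0  0  6/5  -1 ]
  [ 0  1  0   -4  -2 ]
  [ 0  0  1   -2   4 ]
  [ 0  0  0    0   0 ]
The reduced form has 3 nonzero rows.

rank = 3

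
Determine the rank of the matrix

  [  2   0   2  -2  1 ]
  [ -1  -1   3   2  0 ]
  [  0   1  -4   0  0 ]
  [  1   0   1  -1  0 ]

ρ1 ← 1/2·ρ1
  [  1   0   1  -1  1/2 ]
  [ -1  -1   3   2    0 ]
  [  0   1  -4   0    0 ]
  [  1   0   1  -1    0 ]
ρ2 ← ρ2 + ρ1
  [ 1   0   1  -1  1/2 ]
  [ 0  -1   4   1  1/2 ]
  [ 0   1  -4   0    0 ]
  [ 1   0   1  -1    0 ]
ρ4 ← ρ4 − ρ1
  [ 1   0   1  -1   1/2 ]
  [ 0  -1   4   1   1/2 ]
  [ 0   1  -4   0     0 ]
  [ 0   0   0   0  -1/2 ]
ρ2 ← -1·ρ2
  [ 1  0   1  -1   1/2 ]
  [ 0  1  -4  -1  -1/2 ]
  [ 0  1  -4   0     0 ]
  [ 0  0   0   0  -1/2 ]
ρ3 ← ρ3 − ρ2
  [ 1  0   1  -1   1/2 ]
  [ 0  1  -4  -1  -1/2 ]
  [ 0  0   0   1   1/2 ]
  [ 0  0   0   0  -1/2 ]
ρ4 ← -2·ρ4
  [ 1  0   1  -1   1/2 ]
  [ 0  1  -4  -1  -1/2 ]
  [ 0  0   0   1   1/2 ]
  [ 0  0   0   0     1 ]
ρ3 ← ρ3 − 1/2·ρ4
  [ 1  0   1  -1   1/2 ]
  [ 0  1  -4  -1  -1/2 ]
  [ 0  0   0   1     0 ]
  [ 0  0   0   0     1 ]
ρ2 ← ρ2 + 1/2·ρ4
  [ 1  0   1  -1  1/2 ]
  [ 0  1  -4  -1    0 ]
  [ 0  0   0   1    0 ]
  [ 0  0   0   0    1 ]
ρ1 ← ρ1 − 1/2·ρ4
  [ 1  0   1  -1  0 ]
  [ 0  1  -4  -1  0 ]
  [ 0  0   0   1  0 ]
  [ 0  0   0   0  1 ]
ρ2 ← ρ2 + ρ3
  [ 1  0   1  -1  0 ]
  [ 0  1  -4   0  0 ]
  [ 0  0   0   1  0 ]
  [ 0  0   0   0  1 ]
ρ1 ← ρ1 + ρ3
  [ 1  0   1  0  0 ]
  [ 0  1  -4  0  0 ]
  [ 0  0   0  1  0 ]
  [ 0  0   0  0  1 ]
The reduced form has 4 nonzero rows.

rank = 4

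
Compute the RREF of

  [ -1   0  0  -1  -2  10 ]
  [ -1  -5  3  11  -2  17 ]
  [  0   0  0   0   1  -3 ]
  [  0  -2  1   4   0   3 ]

Multiply ρ1 by -1.
Add ρ1 to ρ2.
Multiply ρ2 by -1/5.
Add 2 times ρ2 to ρ4.
Swap ρ3 and ρ4.
Multiply ρ3 by -5.
Subtract 2 times ρ4 from ρ1.
Add 3/5 times ρ3 to ρ2.

[[1, 0, 0, 1, 0, -4], [0, 1, 0, 0, 0, -2], [0, 0, 1, 4, 0, -1], [0, 0, 0, 0, 1, -3]]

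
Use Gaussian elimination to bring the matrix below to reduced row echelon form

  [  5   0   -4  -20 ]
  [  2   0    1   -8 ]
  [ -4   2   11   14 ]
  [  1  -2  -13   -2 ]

[[1, 0, 0, -4], [0, 1, 0, -1], [0, 0, 1, 0], [0, 0, 0, 0]]

ρ1 ← 1/5·ρ1
  [  1   0  -4/5  -4 ]
  [  2   0     1  -8 ]
  [ -4   2    11  14 ]
  [  1  -2   -13  -2 ]
ρ2 ← ρ2 − 2·ρ1
  [  1   0  -4/5  -4 ]
  [  0   0  13/5   0 ]
  [ -4   2    11  14 ]
  [  1  -2   -13  -2 ]
ρ3 ← ρ3 + 4·ρ1
  [ 1   0  -4/5  -4 ]
  [ 0   0  13/5   0 ]
  [ 0   2  39/5  -2 ]
  [ 1  -2   -13  -2 ]
ρ4 ← ρ4 − ρ1
  [ 1   0   -4/5  -4 ]
  [ 0   0   13/5   0 ]
  [ 0   2   39/5  -2 ]
  [ 0  -2  -61/5   2 ]
ρ2 <-> ρ3
  [ 1   0   -4/5  -4 ]
  [ 0   2   39/5  -2 ]
  [ 0   0   13/5   0 ]
  [ 0  -2  -61/5   2 ]
ρ2 ← 1/2·ρ2
  [ 1   0   -4/5  -4 ]
  [ 0   1  39/10  -1 ]
  [ 0   0   13/5   0 ]
  [ 0  -2  -61/5   2 ]
ρ4 ← ρ4 + 2·ρ2
  [ 1  0   -4/5  -4 ]
  [ 0  1  39/10  -1 ]
  [ 0  0   13/5   0 ]
  [ 0  0  -22/5   0 ]
ρ3 ← 5/13·ρ3
  [ 1  0   -4/5  -4 ]
  [ 0  1  39/10  -1 ]
  [ 0  0      1   0 ]
  [ 0  0  -22/5   0 ]
ρ4 ← ρ4 + 22/5·ρ3
  [ 1  0   -4/5  -4 ]
  [ 0  1  39/10  -1 ]
  [ 0  0      1   0 ]
  [ 0  0      0   0 ]
ρ2 ← ρ2 − 39/10·ρ3
  [ 1  0  -4/5  -4 ]
  [ 0  1     0  -1 ]
  [ 0  0     1   0 ]
  [ 0  0     0   0 ]
ρ1 ← ρ1 + 4/5·ρ3
  [ 1  0  0  -4 ]
  [ 0  1  0  -1 ]
  [ 0  0  1   0 ]
  [ 0  0  0   0 ]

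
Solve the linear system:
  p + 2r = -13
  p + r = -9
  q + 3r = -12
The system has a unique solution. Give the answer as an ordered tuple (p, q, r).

(-5, 0, -4)

Form the augmented matrix and row-reduce:
  [ 1  0  2  |  -13 ]
  [ 1  0  1  |   -9 ]
  [ 0  1  3  |  -12 ]
r2 -> r2 − r1
  [ 1  0   2  |  -13 ]
  [ 0  0  -1  |    4 ]
  [ 0  1   3  |  -12 ]
r2 <=> r3
  [ 1  0   2  |  -13 ]
  [ 0  1   3  |  -12 ]
  [ 0  0  -1  |    4 ]
r3 -> -1·r3
  [ 1  0  2  |  -13 ]
  [ 0  1  3  |  -12 ]
  [ 0  0  1  |   -4 ]
r2 -> r2 − 3·r3
  [ 1  0  2  |  -13 ]
  [ 0  1  0  |    0 ]
  [ 0  0  1  |   -4 ]
r1 -> r1 − 2·r3
  [ 1  0  0  |  -5 ]
  [ 0  1  0  |   0 ]
  [ 0  0  1  |  -4 ]
Reading off the last column: p = -5, q = 0, r = -4.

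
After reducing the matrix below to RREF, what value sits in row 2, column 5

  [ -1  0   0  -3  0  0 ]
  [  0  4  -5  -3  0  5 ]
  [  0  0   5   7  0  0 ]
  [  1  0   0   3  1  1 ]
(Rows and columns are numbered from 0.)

r1 → -1·r1
r4 → r4 − r1
r2 → 1/4·r2
r3 → 1/5·r3
r2 → r2 + 5/4·r3

0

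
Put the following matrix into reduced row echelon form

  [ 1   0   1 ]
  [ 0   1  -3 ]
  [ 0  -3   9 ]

R3 → R3 + 3·R2
  [ 1  0   1 ]
  [ 0  1  -3 ]
  [ 0  0   0 ]

[[1, 0, 1], [0, 1, -3], [0, 0, 0]]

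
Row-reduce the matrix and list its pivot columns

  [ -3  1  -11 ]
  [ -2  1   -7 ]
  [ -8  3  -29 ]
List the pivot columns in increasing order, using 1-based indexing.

Multiply R1 by -1/3.
  [  1  -1/3  11/3 ]
  [ -2     1    -7 ]
  [ -8     3   -29 ]
Add 2 times R1 to R2.
  [  1  -1/3  11/3 ]
  [  0   1/3   1/3 ]
  [ -8     3   -29 ]
Add 8 times R1 to R3.
  [ 1  -1/3  11/3 ]
  [ 0   1/3   1/3 ]
  [ 0   1/3   1/3 ]
Multiply R2 by 3.
  [ 1  -1/3  11/3 ]
  [ 0     1     1 ]
  [ 0   1/3   1/3 ]
Subtract 1/3 times R2 from R3.
  [ 1  -1/3  11/3 ]
  [ 0     1     1 ]
  [ 0     0     0 ]
Add 1/3 times R2 to R1.
  [ 1  0  4 ]
  [ 0  1  1 ]
  [ 0  0  0 ]
Pivot columns are the columns containing a leading 1.

1, 2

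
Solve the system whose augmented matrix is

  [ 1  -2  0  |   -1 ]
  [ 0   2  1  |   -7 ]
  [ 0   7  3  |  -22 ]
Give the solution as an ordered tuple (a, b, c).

(-3, -1, -5)

R2 -> 1/2·R2
  [ 1  -2    0  |    -1 ]
  [ 0   1  1/2  |  -7/2 ]
  [ 0   7    3  |   -22 ]
R3 -> R3 − 7·R2
  [ 1  -2     0  |    -1 ]
  [ 0   1   1/2  |  -7/2 ]
  [ 0   0  -1/2  |   5/2 ]
R3 -> -2·R3
  [ 1  -2    0  |    -1 ]
  [ 0   1  1/2  |  -7/2 ]
  [ 0   0    1  |    -5 ]
R2 -> R2 − 1/2·R3
  [ 1  -2  0  |  -1 ]
  [ 0   1  0  |  -1 ]
  [ 0   0  1  |  -5 ]
R1 -> R1 + 2·R2
  [ 1  0  0  |  -3 ]
  [ 0  1  0  |  -1 ]
  [ 0  0  1  |  -5 ]
Reading off the last column: a = -3, b = -1, c = -5.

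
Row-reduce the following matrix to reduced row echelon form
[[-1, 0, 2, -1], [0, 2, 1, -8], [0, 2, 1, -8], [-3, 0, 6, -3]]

Multiply r1 by -1.
  [  1  0  -2   1 ]
  [  0  2   1  -8 ]
  [  0  2   1  -8 ]
  [ -3  0   6  -3 ]
Add 3 times r1 to r4.
  [ 1  0  -2   1 ]
  [ 0  2   1  -8 ]
  [ 0  2   1  -8 ]
  [ 0  0   0   0 ]
Multiply r2 by 1/2.
  [ 1  0   -2   1 ]
  [ 0  1  1/2  -4 ]
  [ 0  2    1  -8 ]
  [ 0  0    0   0 ]
Subtract 2 times r2 from r3.
  [ 1  0   -2   1 ]
  [ 0  1  1/2  -4 ]
  [ 0  0    0   0 ]
  [ 0  0    0   0 ]

[[1, 0, -2, 1], [0, 1, 1/2, -4], [0, 0, 0, 0], [0, 0, 0, 0]]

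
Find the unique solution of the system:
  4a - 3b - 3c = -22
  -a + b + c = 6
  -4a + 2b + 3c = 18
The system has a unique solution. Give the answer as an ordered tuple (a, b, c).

Form the augmented matrix and row-reduce:
  [  4  -3  -3  |  -22 ]
  [ -1   1   1  |    6 ]
  [ -4   2   3  |   18 ]
R1 ← 1/4·R1
  [  1  -3/4  -3/4  |  -11/2 ]
  [ -1     1     1  |      6 ]
  [ -4     2     3  |     18 ]
R2 ← R2 + R1
  [  1  -3/4  -3/4  |  -11/2 ]
  [  0   1/4   1/4  |    1/2 ]
  [ -4     2     3  |     18 ]
R3 ← R3 + 4·R1
  [ 1  -3/4  -3/4  |  -11/2 ]
  [ 0   1/4   1/4  |    1/2 ]
  [ 0    -1     0  |     -4 ]
R2 ← 4·R2
  [ 1  -3/4  -3/4  |  -11/2 ]
  [ 0     1     1  |      2 ]
  [ 0    -1     0  |     -4 ]
R3 ← R3 + R2
  [ 1  -3/4  -3/4  |  -11/2 ]
  [ 0     1     1  |      2 ]
  [ 0     0     1  |     -2 ]
R2 ← R2 − R3
  [ 1  -3/4  -3/4  |  -11/2 ]
  [ 0     1     0  |      4 ]
  [ 0     0     1  |     -2 ]
R1 ← R1 + 3/4·R3
  [ 1  -3/4  0  |  -7 ]
  [ 0     1  0  |   4 ]
  [ 0     0  1  |  -2 ]
R1 ← R1 + 3/4·R2
  [ 1  0  0  |  -4 ]
  [ 0  1  0  |   4 ]
  [ 0  0  1  |  -2 ]
Reading off the last column: a = -4, b = 4, c = -2.

(-4, 4, -2)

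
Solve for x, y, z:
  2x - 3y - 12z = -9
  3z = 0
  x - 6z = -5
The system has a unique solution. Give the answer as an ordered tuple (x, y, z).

Form the augmented matrix and row-reduce:
  [ 2  -3  -12  |  -9 ]
  [ 0   0    3  |   0 ]
  [ 1   0   -6  |  -5 ]
Multiply R1 by 1/2.
  [ 1  -3/2  -6  |  -9/2 ]
  [ 0     0   3  |     0 ]
  [ 1     0  -6  |    -5 ]
Subtract R1 from R3.
  [ 1  -3/2  -6  |  -9/2 ]
  [ 0     0   3  |     0 ]
  [ 0   3/2   0  |  -1/2 ]
Swap R2 and R3.
  [ 1  -3/2  -6  |  -9/2 ]
  [ 0   3/2   0  |  -1/2 ]
  [ 0     0   3  |     0 ]
Multiply R2 by 2/3.
  [ 1  -3/2  -6  |  -9/2 ]
  [ 0     1   0  |  -1/3 ]
  [ 0     0   3  |     0 ]
Multiply R3 by 1/3.
  [ 1  -3/2  -6  |  -9/2 ]
  [ 0     1   0  |  -1/3 ]
  [ 0     0   1  |     0 ]
Add 6 times R3 to R1.
  [ 1  -3/2  0  |  -9/2 ]
  [ 0     1  0  |  -1/3 ]
  [ 0     0  1  |     0 ]
Add 3/2 times R2 to R1.
  [ 1  0  0  |    -5 ]
  [ 0  1  0  |  -1/3 ]
  [ 0  0  1  |     0 ]
Reading off the last column: x = -5, y = -1/3, z = 0.

(-5, -1/3, 0)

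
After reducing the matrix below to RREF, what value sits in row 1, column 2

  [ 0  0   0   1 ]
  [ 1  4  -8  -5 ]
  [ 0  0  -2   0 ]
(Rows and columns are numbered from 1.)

Swap R1 and R2.
Swap R2 and R3.
Multiply R2 by -1/2.
Add 5 times R3 to R1.
Add 8 times R2 to R1.

4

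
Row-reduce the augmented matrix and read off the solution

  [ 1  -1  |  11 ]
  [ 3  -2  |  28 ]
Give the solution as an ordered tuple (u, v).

ρ2 ← ρ2 − 3·ρ1
  [ 1  -1  |  11 ]
  [ 0   1  |  -5 ]
ρ1 ← ρ1 + ρ2
  [ 1  0  |   6 ]
  [ 0  1  |  -5 ]
Reading off the last column: u = 6, v = -5.

(6, -5)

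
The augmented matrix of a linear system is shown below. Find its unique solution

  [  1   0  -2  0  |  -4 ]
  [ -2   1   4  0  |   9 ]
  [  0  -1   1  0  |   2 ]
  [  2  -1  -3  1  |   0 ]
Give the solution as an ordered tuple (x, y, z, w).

(2, 1, 3, 6)

r2 → r2 + 2·r1
r4 → r4 − 2·r1
r3 → r3 + r2
r4 → r4 + r2
r4 → r4 − r3
r1 → r1 + 2·r3
Reading off the last column: x = 2, y = 1, z = 3, w = 6.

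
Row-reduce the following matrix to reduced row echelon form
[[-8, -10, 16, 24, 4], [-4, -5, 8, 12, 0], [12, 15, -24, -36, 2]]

ρ1 -> -1/8·ρ1
  [  1  5/4   -2   -3  -1/2 ]
  [ -4   -5    8   12     0 ]
  [ 12   15  -24  -36     2 ]
ρ2 -> ρ2 + 4·ρ1
  [  1  5/4   -2   -3  -1/2 ]
  [  0    0    0    0    -2 ]
  [ 12   15  -24  -36     2 ]
ρ3 -> ρ3 − 12·ρ1
  [ 1  5/4  -2  -3  -1/2 ]
  [ 0    0   0   0    -2 ]
  [ 0    0   0   0     8 ]
ρ2 -> -1/2·ρ2
  [ 1  5/4  -2  -3  -1/2 ]
  [ 0    0   0   0     1 ]
  [ 0    0   0   0     8 ]
ρ3 -> ρ3 − 8·ρ2
  [ 1  5/4  -2  -3  -1/2 ]
  [ 0    0   0   0     1 ]
  [ 0    0   0   0     0 ]
ρ1 -> ρ1 + 1/2·ρ2
  [ 1  5/4  -2  -3  0 ]
  [ 0    0   0   0  1 ]
  [ 0    0   0   0  0 ]

[[1, 5/4, -2, -3, 0], [0, 0, 0, 0, 1], [0, 0, 0, 0, 0]]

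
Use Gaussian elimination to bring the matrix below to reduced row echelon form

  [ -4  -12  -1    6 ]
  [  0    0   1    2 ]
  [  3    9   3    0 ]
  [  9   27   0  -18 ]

[[1, 3, 0, -2], [0, 0, 1, 2], [0, 0, 0, 0], [0, 0, 0, 0]]

R1 -> -1/4·R1
R3 -> R3 − 3·R1
R4 -> R4 − 9·R1
R3 -> R3 − 9/4·R2
R4 -> R4 + 9/4·R2
R1 -> R1 − 1/4·R2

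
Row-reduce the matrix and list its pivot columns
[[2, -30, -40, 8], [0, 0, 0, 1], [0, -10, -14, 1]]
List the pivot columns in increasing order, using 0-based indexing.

0, 1, 3

r1 ← 1/2·r1
  [ 1  -15  -20  4 ]
  [ 0    0    0  1 ]
  [ 0  -10  -14  1 ]
r2 <-> r3
  [ 1  -15  -20  4 ]
  [ 0  -10  -14  1 ]
  [ 0    0    0  1 ]
r2 ← -1/10·r2
  [ 1  -15  -20      4 ]
  [ 0    1  7/5  -1/10 ]
  [ 0    0    0      1 ]
r2 ← r2 + 1/10·r3
  [ 1  -15  -20  4 ]
  [ 0    1  7/5  0 ]
  [ 0    0    0  1 ]
r1 ← r1 − 4·r3
  [ 1  -15  -20  0 ]
  [ 0    1  7/5  0 ]
  [ 0    0    0  1 ]
r1 ← r1 + 15·r2
  [ 1  0    1  0 ]
  [ 0  1  7/5  0 ]
  [ 0  0    0  1 ]
Pivot columns are the columns containing a leading 1.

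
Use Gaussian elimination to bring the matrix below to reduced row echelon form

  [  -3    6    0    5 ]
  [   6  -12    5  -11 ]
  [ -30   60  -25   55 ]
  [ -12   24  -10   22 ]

R1 ← -1/3·R1
  [   1   -2    0  -5/3 ]
  [   6  -12    5   -11 ]
  [ -30   60  -25    55 ]
  [ -12   24  -10    22 ]
R2 ← R2 − 6·R1
  [   1  -2    0  -5/3 ]
  [   0   0    5    -1 ]
  [ -30  60  -25    55 ]
  [ -12  24  -10    22 ]
R3 ← R3 + 30·R1
  [   1  -2    0  -5/3 ]
  [   0   0    5    -1 ]
  [   0   0  -25     5 ]
  [ -12  24  -10    22 ]
R4 ← R4 + 12·R1
  [ 1  -2    0  -5/3 ]
  [ 0   0    5    -1 ]
  [ 0   0  -25     5 ]
  [ 0   0  -10     2 ]
R2 ← 1/5·R2
  [ 1  -2    0  -5/3 ]
  [ 0   0    1  -1/5 ]
  [ 0   0  -25     5 ]
  [ 0   0  -10     2 ]
R3 ← R3 + 25·R2
  [ 1  -2    0  -5/3 ]
  [ 0   0    1  -1/5 ]
  [ 0   0    0     0 ]
  [ 0   0  -10     2 ]
R4 ← R4 + 10·R2
  [ 1  -2  0  -5/3 ]
  [ 0   0  1  -1/5 ]
  [ 0   0  0     0 ]
  [ 0   0  0     0 ]

[[1, -2, 0, -5/3], [0, 0, 1, -1/5], [0, 0, 0, 0], [0, 0, 0, 0]]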